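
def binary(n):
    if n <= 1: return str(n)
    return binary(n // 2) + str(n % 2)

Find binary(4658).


binary(4658) = binary(2329) + '0'
binary(2329) = binary(1164) + '1'
binary(1164) = binary(582) + '0'
binary(582) = binary(291) + '0'
binary(291) = binary(145) + '1'
binary(145) = binary(72) + '1'
binary(72) = binary(36) + '0'
binary(36) = binary(18) + '0'
binary(18) = binary(9) + '0'
binary(9) = binary(4) + '1'
binary(4) = binary(2) + '0'
binary(2) = binary(1) + '0'
binary(1) = '1'  (base case)
Concatenating: '1' + '0' + '0' + '1' + '0' + '0' + '0' + '1' + '1' + '0' + '0' + '1' + '0' = '1001000110010'

1001000110010


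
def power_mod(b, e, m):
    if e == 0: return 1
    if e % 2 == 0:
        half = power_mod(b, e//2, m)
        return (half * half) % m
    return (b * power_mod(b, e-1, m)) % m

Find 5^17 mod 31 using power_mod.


power_mod(5, 17, 31): e is odd, compute power_mod(5, 16, 31)
  power_mod(5, 16, 31): e is even, compute power_mod(5, 8, 31)
    power_mod(5, 8, 31): e is even, compute power_mod(5, 4, 31)
      power_mod(5, 4, 31): e is even, compute power_mod(5, 2, 31)
        power_mod(5, 2, 31): e is even, compute power_mod(5, 1, 31)
          power_mod(5, 1, 31): e is odd, compute power_mod(5, 0, 31)
          power_mod(5, 0, 31) = 1
          (5 * 1) % 31 = 5
        half=5, (5*5) % 31 = 25
      half=25, (25*25) % 31 = 5
    half=5, (5*5) % 31 = 25
  half=25, (25*25) % 31 = 5
(5 * 5) % 31 = 25

25


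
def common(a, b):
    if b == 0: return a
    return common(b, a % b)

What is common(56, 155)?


common(56, 155) = common(155, 56)
common(155, 56) = common(56, 43)
common(56, 43) = common(43, 13)
common(43, 13) = common(13, 4)
common(13, 4) = common(4, 1)
common(4, 1) = common(1, 0)
common(1, 0) = 1  (base case)

1


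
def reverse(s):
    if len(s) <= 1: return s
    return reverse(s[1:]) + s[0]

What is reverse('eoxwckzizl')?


reverse('eoxwckzizl') = reverse('oxwckzizl') + 'e'
reverse('oxwckzizl') = reverse('xwckzizl') + 'o'
reverse('xwckzizl') = reverse('wckzizl') + 'x'
reverse('wckzizl') = reverse('ckzizl') + 'w'
reverse('ckzizl') = reverse('kzizl') + 'c'
reverse('kzizl') = reverse('zizl') + 'k'
reverse('zizl') = reverse('izl') + 'z'
reverse('izl') = reverse('zl') + 'i'
reverse('zl') = reverse('l') + 'z'
reverse('l') = 'l'  (base case)
Concatenating: 'l' + 'z' + 'i' + 'z' + 'k' + 'c' + 'w' + 'x' + 'o' + 'e' = 'lzizkcwxoe'

lzizkcwxoe


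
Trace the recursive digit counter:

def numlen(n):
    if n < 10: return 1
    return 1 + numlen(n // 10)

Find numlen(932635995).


numlen(932635995) = 1 + numlen(93263599)
numlen(93263599) = 1 + numlen(9326359)
numlen(9326359) = 1 + numlen(932635)
numlen(932635) = 1 + numlen(93263)
numlen(93263) = 1 + numlen(9326)
numlen(9326) = 1 + numlen(932)
numlen(932) = 1 + numlen(93)
numlen(93) = 1 + numlen(9)
numlen(9) = 1  (base case: 9 < 10)
Unwinding: 1 + 1 + 1 + 1 + 1 + 1 + 1 + 1 + 1 = 9

9


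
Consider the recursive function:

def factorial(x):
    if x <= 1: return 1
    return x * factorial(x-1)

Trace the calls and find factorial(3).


factorial(3)
= 3 * factorial(2)
= 3 * 2 * factorial(1)
= 3 * 2 * 1
= 6

6


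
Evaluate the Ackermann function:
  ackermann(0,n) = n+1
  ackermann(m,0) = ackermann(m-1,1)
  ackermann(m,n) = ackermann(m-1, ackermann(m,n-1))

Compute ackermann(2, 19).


ackermann(2, 19) = ackermann(1, ackermann(2, 18))
  ackermann(2, 18) = ackermann(1, ackermann(2, 17))
    ackermann(2, 17) = ackermann(1, ackermann(2, 16))
      ackermann(2, 16) = ackermann(1, ackermann(2, 15))
        ackermann(2, 15) = ackermann(1, ackermann(2, 14))
          ackermann(2, 14) = ackermann(1, ackermann(2, 13))
          ackermann(2, 13) = ackermann(1, ackermann(2, 12))
          ackermann(2, 12) = ackermann(1, ackermann(2, 11))
          ackermann(2, 11) = ackermann(1, ackermann(2, 10))
          ackermann(2, 10) = ackermann(1, ackermann(2, 9))
          ackermann(2, 9) = ackermann(1, ackermann(2, 8))
          ackermann(2, 8) = ackermann(1, ackermann(2, 7))
          ackermann(2, 7) = ackermann(1, ackermann(2, 6))
          ackermann(2, 6) = ackermann(1, ackermann(2, 5))
          ackermann(2, 5) = ackermann(1, ackermann(2, 4))
          ackermann(2, 4) = ackermann(1, ackermann(2, 3))
          ackermann(2, 3) = ackermann(1, ackermann(2, 2))
          ackermann(2, 2) = ackermann(1, ackermann(2, 1))
          ackermann(2, 1) = ackermann(1, ackermann(2, 0))
          ackermann(2, 0) = ackermann(1, 1)
          ackermann(1, 1) = ackermann(0, ackermann(1, 0))
          ackermann(1, 0) = ackermann(0, 1)
          ackermann(0, 1) = 2
            = ackermann(0, 2)
          ackermann(0, 2) = 3
... (trace truncated)
Result: ackermann(2, 19) = 41

41


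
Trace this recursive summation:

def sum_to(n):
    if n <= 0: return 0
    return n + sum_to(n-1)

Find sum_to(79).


sum_to(79)
= 79 + 78 + 77 + 76 + 75 + 74 + 73 + 72 + 71 + 70 + 69 + 68 + 67 + 66 + 65 + 64 + 63 + 62 + 61 + 60 + 59 + 58 + 57 + 56 + 55 + 54 + 53 + 52 + 51 + 50 + 49 + 48 + 47 + 46 + 45 + 44 + 43 + 42 + 41 + 40 + 39 + 38 + 37 + 36 + 35 + 34 + 33 + 32 + 31 + 30 + 29 + 28 + 27 + 26 + 25 + 24 + 23 + 22 + 21 + 20 + 19 + 18 + 17 + 16 + 15 + 14 + 13 + 12 + 11 + 10 + 9 + 8 + 7 + 6 + 5 + 4 + 3 + 2 + 1 + sum_to(0)
= 79 + 78 + 77 + 76 + 75 + 74 + 73 + 72 + 71 + 70 + 69 + 68 + 67 + 66 + 65 + 64 + 63 + 62 + 61 + 60 + 59 + 58 + 57 + 56 + 55 + 54 + 53 + 52 + 51 + 50 + 49 + 48 + 47 + 46 + 45 + 44 + 43 + 42 + 41 + 40 + 39 + 38 + 37 + 36 + 35 + 34 + 33 + 32 + 31 + 30 + 29 + 28 + 27 + 26 + 25 + 24 + 23 + 22 + 21 + 20 + 19 + 18 + 17 + 16 + 15 + 14 + 13 + 12 + 11 + 10 + 9 + 8 + 7 + 6 + 5 + 4 + 3 + 2 + 1 + 0
= 3160

3160


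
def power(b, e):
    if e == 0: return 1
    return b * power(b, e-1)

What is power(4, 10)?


power(4, 10)
= 4 * power(4, 9)
= 4 * 4 * power(4, 8)
= 4 * 4 * 4 * power(4, 7)
= 4 * 4 * 4 * 4 * power(4, 6)
= 4 * 4 * 4 * 4 * 4 * power(4, 5)
= 4 * 4 * 4 * 4 * 4 * 4 * power(4, 4)
= 4 * 4 * 4 * 4 * 4 * 4 * 4 * power(4, 3)
= 4 * 4 * 4 * 4 * 4 * 4 * 4 * 4 * power(4, 2)
= 4 * 4 * 4 * 4 * 4 * 4 * 4 * 4 * 4 * power(4, 1)
= 4 * 4 * 4 * 4 * 4 * 4 * 4 * 4 * 4 * 4 * power(4, 0)
= 4 * 4 * 4 * 4 * 4 * 4 * 4 * 4 * 4 * 4 * 1
= 1048576

1048576


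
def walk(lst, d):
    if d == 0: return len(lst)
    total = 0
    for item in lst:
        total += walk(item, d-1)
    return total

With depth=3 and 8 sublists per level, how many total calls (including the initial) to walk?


At depth 0 (root): 1 call
At depth 1: each of 1 parents calls walk on 8 children = 8 calls
At depth 2: each of 8 parents calls walk on 8 children = 64 calls
At depth 3: each of 64 parents calls walk on 8 children = 512 calls
Total: 1 + 8 + 64 + 512 = 585

585


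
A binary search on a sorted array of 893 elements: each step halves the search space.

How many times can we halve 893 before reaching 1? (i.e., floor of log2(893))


893 / 2 = 446
446 / 2 = 223
223 / 2 = 111
111 / 2 = 55
55 / 2 = 27
27 / 2 = 13
13 / 2 = 6
6 / 2 = 3
3 / 2 = 1
Reached 1 after 9 halvings

9


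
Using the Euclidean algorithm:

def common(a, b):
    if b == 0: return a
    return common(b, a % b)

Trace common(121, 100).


common(121, 100) = common(100, 21)
common(100, 21) = common(21, 16)
common(21, 16) = common(16, 5)
common(16, 5) = common(5, 1)
common(5, 1) = common(1, 0)
common(1, 0) = 1  (base case)

1


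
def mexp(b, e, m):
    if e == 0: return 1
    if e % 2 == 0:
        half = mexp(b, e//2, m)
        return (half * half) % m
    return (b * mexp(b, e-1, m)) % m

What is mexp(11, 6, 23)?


mexp(11, 6, 23): e is even, compute mexp(11, 3, 23)
  mexp(11, 3, 23): e is odd, compute mexp(11, 2, 23)
    mexp(11, 2, 23): e is even, compute mexp(11, 1, 23)
      mexp(11, 1, 23): e is odd, compute mexp(11, 0, 23)
        mexp(11, 0, 23) = 1
      (11 * 1) % 23 = 11
    half=11, (11*11) % 23 = 6
  (11 * 6) % 23 = 20
half=20, (20*20) % 23 = 9

9


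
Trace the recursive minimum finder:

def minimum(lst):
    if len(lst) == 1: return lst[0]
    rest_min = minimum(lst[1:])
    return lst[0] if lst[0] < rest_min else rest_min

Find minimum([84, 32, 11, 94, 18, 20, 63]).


minimum([84, 32, 11, 94, 18, 20, 63]): compare 84 with minimum([32, 11, 94, 18, 20, 63])
minimum([32, 11, 94, 18, 20, 63]): compare 32 with minimum([11, 94, 18, 20, 63])
minimum([11, 94, 18, 20, 63]): compare 11 with minimum([94, 18, 20, 63])
minimum([94, 18, 20, 63]): compare 94 with minimum([18, 20, 63])
minimum([18, 20, 63]): compare 18 with minimum([20, 63])
minimum([20, 63]): compare 20 with minimum([63])
minimum([63]) = 63  (base case)
Compare 20 with 63 -> 20
Compare 18 with 20 -> 18
Compare 94 with 18 -> 18
Compare 11 with 18 -> 11
Compare 32 with 11 -> 11
Compare 84 with 11 -> 11

11


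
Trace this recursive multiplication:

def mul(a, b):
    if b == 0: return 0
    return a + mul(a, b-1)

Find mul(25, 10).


mul(25, 10) = 25 + mul(25, 9)
mul(25, 9) = 25 + mul(25, 8)
mul(25, 8) = 25 + mul(25, 7)
mul(25, 7) = 25 + mul(25, 6)
mul(25, 6) = 25 + mul(25, 5)
mul(25, 5) = 25 + mul(25, 4)
mul(25, 4) = 25 + mul(25, 3)
mul(25, 3) = 25 + mul(25, 2)
mul(25, 2) = 25 + mul(25, 1)
mul(25, 1) = 25 + mul(25, 0)
mul(25, 0) = 0  (base case)
Total: 25 + 25 + 25 + 25 + 25 + 25 + 25 + 25 + 25 + 25 + 0 = 250

250


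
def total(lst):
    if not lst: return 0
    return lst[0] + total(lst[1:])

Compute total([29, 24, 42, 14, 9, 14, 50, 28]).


total([29, 24, 42, 14, 9, 14, 50, 28]) = 29 + total([24, 42, 14, 9, 14, 50, 28])
total([24, 42, 14, 9, 14, 50, 28]) = 24 + total([42, 14, 9, 14, 50, 28])
total([42, 14, 9, 14, 50, 28]) = 42 + total([14, 9, 14, 50, 28])
total([14, 9, 14, 50, 28]) = 14 + total([9, 14, 50, 28])
total([9, 14, 50, 28]) = 9 + total([14, 50, 28])
total([14, 50, 28]) = 14 + total([50, 28])
total([50, 28]) = 50 + total([28])
total([28]) = 28 + total([])
total([]) = 0  (base case)
Total: 29 + 24 + 42 + 14 + 9 + 14 + 50 + 28 + 0 = 210

210


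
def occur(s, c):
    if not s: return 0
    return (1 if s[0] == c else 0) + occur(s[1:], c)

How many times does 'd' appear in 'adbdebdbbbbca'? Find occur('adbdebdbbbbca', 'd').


s[0]='a' != 'd' -> 0
s[0]='d' == 'd' -> 1
s[0]='b' != 'd' -> 0
s[0]='d' == 'd' -> 1
s[0]='e' != 'd' -> 0
s[0]='b' != 'd' -> 0
s[0]='d' == 'd' -> 1
s[0]='b' != 'd' -> 0
s[0]='b' != 'd' -> 0
s[0]='b' != 'd' -> 0
s[0]='b' != 'd' -> 0
s[0]='c' != 'd' -> 0
s[0]='a' != 'd' -> 0
Sum: 0 + 1 + 0 + 1 + 0 + 0 + 1 + 0 + 0 + 0 + 0 + 0 + 0 = 3

3


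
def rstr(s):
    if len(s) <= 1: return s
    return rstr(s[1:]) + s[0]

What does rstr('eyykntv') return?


rstr('eyykntv') = rstr('yykntv') + 'e'
rstr('yykntv') = rstr('ykntv') + 'y'
rstr('ykntv') = rstr('kntv') + 'y'
rstr('kntv') = rstr('ntv') + 'k'
rstr('ntv') = rstr('tv') + 'n'
rstr('tv') = rstr('v') + 't'
rstr('v') = 'v'  (base case)
Concatenating: 'v' + 't' + 'n' + 'k' + 'y' + 'y' + 'e' = 'vtnkyye'

vtnkyye


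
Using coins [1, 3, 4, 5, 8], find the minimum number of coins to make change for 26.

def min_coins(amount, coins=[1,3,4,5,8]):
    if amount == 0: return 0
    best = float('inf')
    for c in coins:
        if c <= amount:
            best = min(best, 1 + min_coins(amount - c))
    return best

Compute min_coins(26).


Building up with DP:
min_coins(0) = 0
min_coins(1) = min(1+min_coins(0)=1+0=1) = 1
min_coins(2) = min(1+min_coins(1)=1+1=2) = 2
min_coins(3) = min(1+min_coins(2)=1+2=3, 1+min_coins(0)=1+0=1) = 1
min_coins(4) = min(1+min_coins(3)=1+1=2, 1+min_coins(1)=1+1=2, 1+min_coins(0)=1+0=1) = 1
min_coins(5) = min(1+min_coins(4)=1+1=2, 1+min_coins(2)=1+2=3, 1+min_coins(1)=1+1=2, 1+min_coins(0)=1+0=1) = 1
min_coins(6) = min(1+min_coins(5)=1+1=2, 1+min_coins(3)=1+1=2, 1+min_coins(2)=1+2=3, 1+min_coins(1)=1+1=2) = 2
min_coins(7) = min(1+min_coins(6)=1+2=3, 1+min_coins(4)=1+1=2, 1+min_coins(3)=1+1=2, 1+min_coins(2)=1+2=3) = 2
min_coins(8) = min(1+min_coins(7)=1+2=3, 1+min_coins(5)=1+1=2, 1+min_coins(4)=1+1=2, 1+min_coins(3)=1+1=2, 1+min_coins(0)=1+0=1) = 1
min_coins(9) = min(1+min_coins(8)=1+1=2, 1+min_coins(6)=1+2=3, 1+min_coins(5)=1+1=2, 1+min_coins(4)=1+1=2, 1+min_coins(1)=1+1=2) = 2
min_coins(10) = min(1+min_coins(9)=1+2=3, 1+min_coins(7)=1+2=3, 1+min_coins(6)=1+2=3, 1+min_coins(5)=1+1=2, 1+min_coins(2)=1+2=3) = 2
min_coins(11) = min(1+min_coins(10)=1+2=3, 1+min_coins(8)=1+1=2, 1+min_coins(7)=1+2=3, 1+min_coins(6)=1+2=3, 1+min_coins(3)=1+1=2) = 2
min_coins(12) = min(1+min_coins(11)=1+2=3, 1+min_coins(9)=1+2=3, 1+min_coins(8)=1+1=2, 1+min_coins(7)=1+2=3, 1+min_coins(4)=1+1=2) = 2
min_coins(13) = min(1+min_coins(12)=1+2=3, 1+min_coins(10)=1+2=3, 1+min_coins(9)=1+2=3, 1+min_coins(8)=1+1=2, 1+min_coins(5)=1+1=2) = 2
min_coins(14) = min(1+min_coins(13)=1+2=3, 1+min_coins(11)=1+2=3, 1+min_coins(10)=1+2=3, 1+min_coins(9)=1+2=3, 1+min_coins(6)=1+2=3) = 3
min_coins(15) = min(1+min_coins(14)=1+3=4, 1+min_coins(12)=1+2=3, 1+min_coins(11)=1+2=3, 1+min_coins(10)=1+2=3, 1+min_coins(7)=1+2=3) = 3
min_coins(16) = min(1+min_coins(15)=1+3=4, 1+min_coins(13)=1+2=3, 1+min_coins(12)=1+2=3, 1+min_coins(11)=1+2=3, 1+min_coins(8)=1+1=2) = 2
min_coins(17) = min(1+min_coins(16)=1+2=3, 1+min_coins(14)=1+3=4, 1+min_coins(13)=1+2=3, 1+min_coins(12)=1+2=3, 1+min_coins(9)=1+2=3) = 3
min_coins(18) = min(1+min_coins(17)=1+3=4, 1+min_coins(15)=1+3=4, 1+min_coins(14)=1+3=4, 1+min_coins(13)=1+2=3, 1+min_coins(10)=1+2=3) = 3
min_coins(19) = min(1+min_coins(18)=1+3=4, 1+min_coins(16)=1+2=3, 1+min_coins(15)=1+3=4, 1+min_coins(14)=1+3=4, 1+min_coins(11)=1+2=3) = 3
min_coins(20) = min(1+min_coins(19)=1+3=4, 1+min_coins(17)=1+3=4, 1+min_coins(16)=1+2=3, 1+min_coins(15)=1+3=4, 1+min_coins(12)=1+2=3) = 3
min_coins(21) = min(1+min_coins(20)=1+3=4, 1+min_coins(18)=1+3=4, 1+min_coins(17)=1+3=4, 1+min_coins(16)=1+2=3, 1+min_coins(13)=1+2=3) = 3
min_coins(22) = min(1+min_coins(21)=1+3=4, 1+min_coins(19)=1+3=4, 1+min_coins(18)=1+3=4, 1+min_coins(17)=1+3=4, 1+min_coins(14)=1+3=4) = 4
min_coins(23) = min(1+min_coins(22)=1+4=5, 1+min_coins(20)=1+3=4, 1+min_coins(19)=1+3=4, 1+min_coins(18)=1+3=4, 1+min_coins(15)=1+3=4) = 4
min_coins(24) = min(1+min_coins(23)=1+4=5, 1+min_coins(21)=1+3=4, 1+min_coins(20)=1+3=4, 1+min_coins(19)=1+3=4, 1+min_coins(16)=1+2=3) = 3
min_coins(25) = min(1+min_coins(24)=1+3=4, 1+min_coins(22)=1+4=5, 1+min_coins(21)=1+3=4, 1+min_coins(20)=1+3=4, 1+min_coins(17)=1+3=4) = 4
min_coins(26) = min(1+min_coins(25)=1+4=5, 1+min_coins(23)=1+4=5, 1+min_coins(22)=1+4=5, 1+min_coins(21)=1+3=4, 1+min_coins(18)=1+3=4) = 4

4


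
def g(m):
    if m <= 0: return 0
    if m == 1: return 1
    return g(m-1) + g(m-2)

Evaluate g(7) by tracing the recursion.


Computing g(7) bottom-up:
g(0) = 0
g(1) = 1
g(2) = g(1) + g(0) = 1 + 0 = 1
g(3) = g(2) + g(1) = 1 + 1 = 2
g(4) = g(3) + g(2) = 2 + 1 = 3
g(5) = g(4) + g(3) = 3 + 2 = 5
g(6) = g(5) + g(4) = 5 + 3 = 8
g(7) = g(6) + g(5) = 8 + 5 = 13

13


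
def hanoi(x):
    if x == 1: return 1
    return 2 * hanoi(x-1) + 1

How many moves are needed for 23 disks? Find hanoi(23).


hanoi(23) = 2 * hanoi(22) + 1
hanoi(22) = 2 * hanoi(21) + 1
hanoi(21) = 2 * hanoi(20) + 1
hanoi(20) = 2 * hanoi(19) + 1
hanoi(19) = 2 * hanoi(18) + 1
hanoi(18) = 2 * hanoi(17) + 1
hanoi(17) = 2 * hanoi(16) + 1
hanoi(16) = 2 * hanoi(15) + 1
hanoi(15) = 2 * hanoi(14) + 1
hanoi(14) = 2 * hanoi(13) + 1
hanoi(13) = 2 * hanoi(12) + 1
hanoi(12) = 2 * hanoi(11) + 1
hanoi(11) = 2 * hanoi(10) + 1
hanoi(10) = 2 * hanoi(9) + 1
hanoi(9) = 2 * hanoi(8) + 1
hanoi(8) = 2 * hanoi(7) + 1
hanoi(7) = 2 * hanoi(6) + 1
hanoi(6) = 2 * hanoi(5) + 1
hanoi(5) = 2 * hanoi(4) + 1
hanoi(4) = 2 * hanoi(3) + 1
hanoi(3) = 2 * hanoi(2) + 1
hanoi(2) = 2 * hanoi(1) + 1
hanoi(1) = 1  (base case)
hanoi(2) = 2 * 1 + 1 = 3
hanoi(3) = 2 * 3 + 1 = 7
hanoi(4) = 2 * 7 + 1 = 15
hanoi(5) = 2 * 15 + 1 = 31
hanoi(6) = 2 * 31 + 1 = 63
hanoi(7) = 2 * 63 + 1 = 127
hanoi(8) = 2 * 127 + 1 = 255
hanoi(9) = 2 * 255 + 1 = 511
hanoi(10) = 2 * 511 + 1 = 1023
hanoi(11) = 2 * 1023 + 1 = 2047
hanoi(12) = 2 * 2047 + 1 = 4095
hanoi(13) = 2 * 4095 + 1 = 8191
hanoi(14) = 2 * 8191 + 1 = 16383
hanoi(15) = 2 * 16383 + 1 = 32767
hanoi(16) = 2 * 32767 + 1 = 65535
hanoi(17) = 2 * 65535 + 1 = 131071
hanoi(18) = 2 * 131071 + 1 = 262143
hanoi(19) = 2 * 262143 + 1 = 524287
hanoi(20) = 2 * 524287 + 1 = 1048575
hanoi(21) = 2 * 1048575 + 1 = 2097151
hanoi(22) = 2 * 2097151 + 1 = 4194303
hanoi(23) = 2 * 4194303 + 1 = 8388607

8388607


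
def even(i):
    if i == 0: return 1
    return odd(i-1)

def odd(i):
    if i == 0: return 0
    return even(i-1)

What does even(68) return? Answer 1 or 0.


even(68) = odd(67)
odd(67) = even(66)
even(66) = odd(65)
odd(65) = even(64)
even(64) = odd(63)
odd(63) = even(62)
even(62) = odd(61)
odd(61) = even(60)
even(60) = odd(59)
odd(59) = even(58)
even(58) = odd(57)
odd(57) = even(56)
even(56) = odd(55)
odd(55) = even(54)
even(54) = odd(53)
odd(53) = even(52)
even(52) = odd(51)
odd(51) = even(50)
even(50) = odd(49)
odd(49) = even(48)
even(48) = odd(47)
odd(47) = even(46)
even(46) = odd(45)
odd(45) = even(44)
even(44) = odd(43)
odd(43) = even(42)
even(42) = odd(41)
odd(41) = even(40)
even(40) = odd(39)
odd(39) = even(38)
even(38) = odd(37)
odd(37) = even(36)
even(36) = odd(35)
odd(35) = even(34)
even(34) = odd(33)
odd(33) = even(32)
even(32) = odd(31)
odd(31) = even(30)
even(30) = odd(29)
odd(29) = even(28)
even(28) = odd(27)
odd(27) = even(26)
even(26) = odd(25)
odd(25) = even(24)
even(24) = odd(23)
odd(23) = even(22)
even(22) = odd(21)
odd(21) = even(20)
even(20) = odd(19)
odd(19) = even(18)
even(18) = odd(17)
odd(17) = even(16)
even(16) = odd(15)
odd(15) = even(14)
even(14) = odd(13)
odd(13) = even(12)
even(12) = odd(11)
odd(11) = even(10)
even(10) = odd(9)
odd(9) = even(8)
even(8) = odd(7)
odd(7) = even(6)
even(6) = odd(5)
odd(5) = even(4)
even(4) = odd(3)
odd(3) = even(2)
even(2) = odd(1)
odd(1) = even(0)
even(0) = 1  (base case)
Result: 1

1


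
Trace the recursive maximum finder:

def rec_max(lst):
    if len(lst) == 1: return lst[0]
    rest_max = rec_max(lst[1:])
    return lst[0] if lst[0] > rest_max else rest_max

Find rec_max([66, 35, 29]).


rec_max([66, 35, 29]): compare 66 with rec_max([35, 29])
rec_max([35, 29]): compare 35 with rec_max([29])
rec_max([29]) = 29  (base case)
Compare 35 with 29 -> 35
Compare 66 with 35 -> 66

66


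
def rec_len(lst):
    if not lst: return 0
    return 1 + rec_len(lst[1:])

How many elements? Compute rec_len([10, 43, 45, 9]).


rec_len([10, 43, 45, 9]) = 1 + rec_len([43, 45, 9])
rec_len([43, 45, 9]) = 1 + rec_len([45, 9])
rec_len([45, 9]) = 1 + rec_len([9])
rec_len([9]) = 1 + rec_len([])
rec_len([]) = 0  (base case)
Unwinding: 1 + 1 + 1 + 1 + 0 = 4

4


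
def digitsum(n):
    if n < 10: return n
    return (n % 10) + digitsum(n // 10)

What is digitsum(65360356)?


digitsum(65360356) = 6 + digitsum(6536035)
digitsum(6536035) = 5 + digitsum(653603)
digitsum(653603) = 3 + digitsum(65360)
digitsum(65360) = 0 + digitsum(6536)
digitsum(6536) = 6 + digitsum(653)
digitsum(653) = 3 + digitsum(65)
digitsum(65) = 5 + digitsum(6)
digitsum(6) = 6  (base case)
Total: 6 + 5 + 3 + 0 + 6 + 3 + 5 + 6 = 34

34


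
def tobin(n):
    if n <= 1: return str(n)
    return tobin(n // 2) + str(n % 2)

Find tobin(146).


tobin(146) = tobin(73) + '0'
tobin(73) = tobin(36) + '1'
tobin(36) = tobin(18) + '0'
tobin(18) = tobin(9) + '0'
tobin(9) = tobin(4) + '1'
tobin(4) = tobin(2) + '0'
tobin(2) = tobin(1) + '0'
tobin(1) = '1'  (base case)
Concatenating: '1' + '0' + '0' + '1' + '0' + '0' + '1' + '0' = '10010010'

10010010


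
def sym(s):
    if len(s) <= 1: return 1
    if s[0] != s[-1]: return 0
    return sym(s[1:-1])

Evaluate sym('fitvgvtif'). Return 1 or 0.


sym('fitvgvtif'): s[0]='f' == s[-1]='f' -> check sym('itvgvti')
sym('itvgvti'): s[0]='i' == s[-1]='i' -> check sym('tvgvt')
sym('tvgvt'): s[0]='t' == s[-1]='t' -> check sym('vgv')
sym('vgv'): s[0]='v' == s[-1]='v' -> check sym('g')
sym('g'): len <= 1 -> return 1  (base case)
Result: 1 (palindrome)

1


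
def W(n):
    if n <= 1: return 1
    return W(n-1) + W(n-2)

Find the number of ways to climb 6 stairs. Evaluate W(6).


Building up from base cases:
W(0) = 1
W(1) = 1
W(2) = W(1) + W(0) = 1 + 1 = 2
W(3) = W(2) + W(1) = 2 + 1 = 3
W(4) = W(3) + W(2) = 3 + 2 = 5
W(5) = W(4) + W(3) = 5 + 3 = 8
W(6) = W(5) + W(4) = 8 + 5 = 13

13


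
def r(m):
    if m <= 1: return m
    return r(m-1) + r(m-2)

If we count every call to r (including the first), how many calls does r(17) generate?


Let C(n) = total calls for r(n)
C(0) = 1, C(1) = 1
C(2) = 1 + C(1) + C(0) = 1 + 1 + 1 = 3
C(3) = 1 + C(2) + C(1) = 1 + 3 + 1 = 5
C(4) = 1 + C(3) + C(2) = 1 + 5 + 3 = 9
C(5) = 1 + C(4) + C(3) = 1 + 9 + 5 = 15
C(6) = 1 + C(5) + C(4) = 1 + 15 + 9 = 25
C(7) = 1 + C(6) + C(5) = 1 + 25 + 15 = 41
C(8) = 1 + C(7) + C(6) = 1 + 41 + 25 = 67
C(9) = 1 + C(8) + C(7) = 1 + 67 + 41 = 109
C(10) = 1 + C(9) + C(8) = 1 + 109 + 67 = 177
C(11) = 1 + C(10) + C(9) = 1 + 177 + 109 = 287
C(12) = 1 + C(11) + C(10) = 1 + 287 + 177 = 465
C(13) = 1 + C(12) + C(11) = 1 + 465 + 287 = 753
C(14) = 1 + C(13) + C(12) = 1 + 753 + 465 = 1219
C(15) = 1 + C(14) + C(13) = 1 + 1219 + 753 = 1973
C(16) = 1 + C(15) + C(14) = 1 + 1973 + 1219 = 3193
C(17) = 1 + C(16) + C(15) = 1 + 3193 + 1973 = 5167

5167


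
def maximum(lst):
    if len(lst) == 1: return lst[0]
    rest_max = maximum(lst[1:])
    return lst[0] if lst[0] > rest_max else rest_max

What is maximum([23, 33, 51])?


maximum([23, 33, 51]): compare 23 with maximum([33, 51])
maximum([33, 51]): compare 33 with maximum([51])
maximum([51]) = 51  (base case)
Compare 33 with 51 -> 51
Compare 23 with 51 -> 51

51


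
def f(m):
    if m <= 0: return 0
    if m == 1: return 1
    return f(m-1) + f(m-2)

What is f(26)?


Computing f(26) bottom-up:
f(0) = 0
f(1) = 1
f(2) = f(1) + f(0) = 1 + 0 = 1
f(3) = f(2) + f(1) = 1 + 1 = 2
f(4) = f(3) + f(2) = 2 + 1 = 3
f(5) = f(4) + f(3) = 3 + 2 = 5
f(6) = f(5) + f(4) = 5 + 3 = 8
f(7) = f(6) + f(5) = 8 + 5 = 13
f(8) = f(7) + f(6) = 13 + 8 = 21
f(9) = f(8) + f(7) = 21 + 13 = 34
f(10) = f(9) + f(8) = 34 + 21 = 55
f(11) = f(10) + f(9) = 55 + 34 = 89
f(12) = f(11) + f(10) = 89 + 55 = 144
f(13) = f(12) + f(11) = 144 + 89 = 233
f(14) = f(13) + f(12) = 233 + 144 = 377
f(15) = f(14) + f(13) = 377 + 233 = 610
f(16) = f(15) + f(14) = 610 + 377 = 987
f(17) = f(16) + f(15) = 987 + 610 = 1597
f(18) = f(17) + f(16) = 1597 + 987 = 2584
f(19) = f(18) + f(17) = 2584 + 1597 = 4181
f(20) = f(19) + f(18) = 4181 + 2584 = 6765
f(21) = f(20) + f(19) = 6765 + 4181 = 10946
f(22) = f(21) + f(20) = 10946 + 6765 = 17711
f(23) = f(22) + f(21) = 17711 + 10946 = 28657
f(24) = f(23) + f(22) = 28657 + 17711 = 46368
f(25) = f(24) + f(23) = 46368 + 28657 = 75025
f(26) = f(25) + f(24) = 75025 + 46368 = 121393

121393


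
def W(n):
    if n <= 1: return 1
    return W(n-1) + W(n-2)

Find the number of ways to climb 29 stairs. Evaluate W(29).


Building up from base cases:
W(0) = 1
W(1) = 1
W(2) = W(1) + W(0) = 1 + 1 = 2
W(3) = W(2) + W(1) = 2 + 1 = 3
W(4) = W(3) + W(2) = 3 + 2 = 5
W(5) = W(4) + W(3) = 5 + 3 = 8
W(6) = W(5) + W(4) = 8 + 5 = 13
W(7) = W(6) + W(5) = 13 + 8 = 21
W(8) = W(7) + W(6) = 21 + 13 = 34
W(9) = W(8) + W(7) = 34 + 21 = 55
W(10) = W(9) + W(8) = 55 + 34 = 89
W(11) = W(10) + W(9) = 89 + 55 = 144
W(12) = W(11) + W(10) = 144 + 89 = 233
W(13) = W(12) + W(11) = 233 + 144 = 377
W(14) = W(13) + W(12) = 377 + 233 = 610
W(15) = W(14) + W(13) = 610 + 377 = 987
W(16) = W(15) + W(14) = 987 + 610 = 1597
W(17) = W(16) + W(15) = 1597 + 987 = 2584
W(18) = W(17) + W(16) = 2584 + 1597 = 4181
W(19) = W(18) + W(17) = 4181 + 2584 = 6765
W(20) = W(19) + W(18) = 6765 + 4181 = 10946
W(21) = W(20) + W(19) = 10946 + 6765 = 17711
W(22) = W(21) + W(20) = 17711 + 10946 = 28657
W(23) = W(22) + W(21) = 28657 + 17711 = 46368
W(24) = W(23) + W(22) = 46368 + 28657 = 75025
W(25) = W(24) + W(23) = 75025 + 46368 = 121393
W(26) = W(25) + W(24) = 121393 + 75025 = 196418
W(27) = W(26) + W(25) = 196418 + 121393 = 317811
W(28) = W(27) + W(26) = 317811 + 196418 = 514229
W(29) = W(28) + W(27) = 514229 + 317811 = 832040

832040


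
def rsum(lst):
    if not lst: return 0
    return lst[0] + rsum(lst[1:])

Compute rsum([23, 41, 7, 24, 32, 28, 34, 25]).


rsum([23, 41, 7, 24, 32, 28, 34, 25]) = 23 + rsum([41, 7, 24, 32, 28, 34, 25])
rsum([41, 7, 24, 32, 28, 34, 25]) = 41 + rsum([7, 24, 32, 28, 34, 25])
rsum([7, 24, 32, 28, 34, 25]) = 7 + rsum([24, 32, 28, 34, 25])
rsum([24, 32, 28, 34, 25]) = 24 + rsum([32, 28, 34, 25])
rsum([32, 28, 34, 25]) = 32 + rsum([28, 34, 25])
rsum([28, 34, 25]) = 28 + rsum([34, 25])
rsum([34, 25]) = 34 + rsum([25])
rsum([25]) = 25 + rsum([])
rsum([]) = 0  (base case)
Total: 23 + 41 + 7 + 24 + 32 + 28 + 34 + 25 + 0 = 214

214


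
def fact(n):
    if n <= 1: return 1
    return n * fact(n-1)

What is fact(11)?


fact(11)
= 11 * fact(10)
= 11 * 10 * fact(9)
= 11 * 10 * 9 * fact(8)
= 11 * 10 * 9 * 8 * fact(7)
= 11 * 10 * 9 * 8 * 7 * fact(6)
= 11 * 10 * 9 * 8 * 7 * 6 * fact(5)
= 11 * 10 * 9 * 8 * 7 * 6 * 5 * fact(4)
= 11 * 10 * 9 * 8 * 7 * 6 * 5 * 4 * fact(3)
= 11 * 10 * 9 * 8 * 7 * 6 * 5 * 4 * 3 * fact(2)
= 11 * 10 * 9 * 8 * 7 * 6 * 5 * 4 * 3 * 2 * fact(1)
= 11 * 10 * 9 * 8 * 7 * 6 * 5 * 4 * 3 * 2 * 1
= 39916800

39916800


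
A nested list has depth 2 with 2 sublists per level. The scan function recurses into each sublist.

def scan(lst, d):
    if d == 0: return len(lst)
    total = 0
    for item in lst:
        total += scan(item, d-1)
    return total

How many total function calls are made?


At depth 0 (root): 1 call
At depth 1: each of 1 parents calls scan on 2 children = 2 calls
At depth 2: each of 2 parents calls scan on 2 children = 4 calls
Total: 1 + 2 + 4 = 7

7


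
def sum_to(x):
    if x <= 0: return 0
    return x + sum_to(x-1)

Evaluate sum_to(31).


sum_to(31)
= 31 + 30 + 29 + 28 + 27 + 26 + 25 + 24 + 23 + 22 + 21 + 20 + 19 + 18 + 17 + 16 + 15 + 14 + 13 + 12 + 11 + 10 + 9 + 8 + 7 + 6 + 5 + 4 + 3 + 2 + 1 + sum_to(0)
= 31 + 30 + 29 + 28 + 27 + 26 + 25 + 24 + 23 + 22 + 21 + 20 + 19 + 18 + 17 + 16 + 15 + 14 + 13 + 12 + 11 + 10 + 9 + 8 + 7 + 6 + 5 + 4 + 3 + 2 + 1 + 0
= 496

496


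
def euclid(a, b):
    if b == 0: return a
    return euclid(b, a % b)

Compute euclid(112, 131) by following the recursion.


euclid(112, 131) = euclid(131, 112)
euclid(131, 112) = euclid(112, 19)
euclid(112, 19) = euclid(19, 17)
euclid(19, 17) = euclid(17, 2)
euclid(17, 2) = euclid(2, 1)
euclid(2, 1) = euclid(1, 0)
euclid(1, 0) = 1  (base case)

1


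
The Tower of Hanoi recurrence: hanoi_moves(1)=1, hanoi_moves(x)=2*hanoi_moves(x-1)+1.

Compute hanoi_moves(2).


hanoi_moves(2) = 2 * hanoi_moves(1) + 1
hanoi_moves(1) = 1  (base case)
hanoi_moves(2) = 2 * 1 + 1 = 3

3


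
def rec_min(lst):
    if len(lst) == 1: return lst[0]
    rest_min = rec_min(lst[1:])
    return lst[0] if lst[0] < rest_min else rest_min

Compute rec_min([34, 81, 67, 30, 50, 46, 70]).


rec_min([34, 81, 67, 30, 50, 46, 70]): compare 34 with rec_min([81, 67, 30, 50, 46, 70])
rec_min([81, 67, 30, 50, 46, 70]): compare 81 with rec_min([67, 30, 50, 46, 70])
rec_min([67, 30, 50, 46, 70]): compare 67 with rec_min([30, 50, 46, 70])
rec_min([30, 50, 46, 70]): compare 30 with rec_min([50, 46, 70])
rec_min([50, 46, 70]): compare 50 with rec_min([46, 70])
rec_min([46, 70]): compare 46 with rec_min([70])
rec_min([70]) = 70  (base case)
Compare 46 with 70 -> 46
Compare 50 with 46 -> 46
Compare 30 with 46 -> 30
Compare 67 with 30 -> 30
Compare 81 with 30 -> 30
Compare 34 with 30 -> 30

30


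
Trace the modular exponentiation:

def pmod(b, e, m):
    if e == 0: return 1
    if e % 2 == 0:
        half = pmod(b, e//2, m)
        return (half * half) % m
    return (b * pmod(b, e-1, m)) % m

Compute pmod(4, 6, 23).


pmod(4, 6, 23): e is even, compute pmod(4, 3, 23)
  pmod(4, 3, 23): e is odd, compute pmod(4, 2, 23)
    pmod(4, 2, 23): e is even, compute pmod(4, 1, 23)
      pmod(4, 1, 23): e is odd, compute pmod(4, 0, 23)
        pmod(4, 0, 23) = 1
      (4 * 1) % 23 = 4
    half=4, (4*4) % 23 = 16
  (4 * 16) % 23 = 18
half=18, (18*18) % 23 = 2

2


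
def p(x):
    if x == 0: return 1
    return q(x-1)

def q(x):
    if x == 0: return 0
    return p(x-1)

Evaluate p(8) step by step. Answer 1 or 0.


p(8) = q(7)
q(7) = p(6)
p(6) = q(5)
q(5) = p(4)
p(4) = q(3)
q(3) = p(2)
p(2) = q(1)
q(1) = p(0)
p(0) = 1  (base case)
Result: 1

1


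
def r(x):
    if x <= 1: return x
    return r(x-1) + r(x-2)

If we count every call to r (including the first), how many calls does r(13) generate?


Let C(n) = total calls for r(n)
C(0) = 1, C(1) = 1
C(2) = 1 + C(1) + C(0) = 1 + 1 + 1 = 3
C(3) = 1 + C(2) + C(1) = 1 + 3 + 1 = 5
C(4) = 1 + C(3) + C(2) = 1 + 5 + 3 = 9
C(5) = 1 + C(4) + C(3) = 1 + 9 + 5 = 15
C(6) = 1 + C(5) + C(4) = 1 + 15 + 9 = 25
C(7) = 1 + C(6) + C(5) = 1 + 25 + 15 = 41
C(8) = 1 + C(7) + C(6) = 1 + 41 + 25 = 67
C(9) = 1 + C(8) + C(7) = 1 + 67 + 41 = 109
C(10) = 1 + C(9) + C(8) = 1 + 109 + 67 = 177
C(11) = 1 + C(10) + C(9) = 1 + 177 + 109 = 287
C(12) = 1 + C(11) + C(10) = 1 + 287 + 177 = 465
C(13) = 1 + C(12) + C(11) = 1 + 465 + 287 = 753

753


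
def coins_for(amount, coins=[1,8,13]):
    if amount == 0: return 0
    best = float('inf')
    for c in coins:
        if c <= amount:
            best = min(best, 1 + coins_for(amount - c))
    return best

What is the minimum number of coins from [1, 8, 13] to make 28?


Building up with DP:
coins_for(0) = 0
coins_for(1) = min(1+coins_for(0)=1+0=1) = 1
coins_for(2) = min(1+coins_for(1)=1+1=2) = 2
coins_for(3) = min(1+coins_for(2)=1+2=3) = 3
coins_for(4) = min(1+coins_for(3)=1+3=4) = 4
coins_for(5) = min(1+coins_for(4)=1+4=5) = 5
coins_for(6) = min(1+coins_for(5)=1+5=6) = 6
coins_for(7) = min(1+coins_for(6)=1+6=7) = 7
coins_for(8) = min(1+coins_for(7)=1+7=8, 1+coins_for(0)=1+0=1) = 1
coins_for(9) = min(1+coins_for(8)=1+1=2, 1+coins_for(1)=1+1=2) = 2
coins_for(10) = min(1+coins_for(9)=1+2=3, 1+coins_for(2)=1+2=3) = 3
coins_for(11) = min(1+coins_for(10)=1+3=4, 1+coins_for(3)=1+3=4) = 4
coins_for(12) = min(1+coins_for(11)=1+4=5, 1+coins_for(4)=1+4=5) = 5
coins_for(13) = min(1+coins_for(12)=1+5=6, 1+coins_for(5)=1+5=6, 1+coins_for(0)=1+0=1) = 1
coins_for(14) = min(1+coins_for(13)=1+1=2, 1+coins_for(6)=1+6=7, 1+coins_for(1)=1+1=2) = 2
coins_for(15) = min(1+coins_for(14)=1+2=3, 1+coins_for(7)=1+7=8, 1+coins_for(2)=1+2=3) = 3
coins_for(16) = min(1+coins_for(15)=1+3=4, 1+coins_for(8)=1+1=2, 1+coins_for(3)=1+3=4) = 2
coins_for(17) = min(1+coins_for(16)=1+2=3, 1+coins_for(9)=1+2=3, 1+coins_for(4)=1+4=5) = 3
coins_for(18) = min(1+coins_for(17)=1+3=4, 1+coins_for(10)=1+3=4, 1+coins_for(5)=1+5=6) = 4
coins_for(19) = min(1+coins_for(18)=1+4=5, 1+coins_for(11)=1+4=5, 1+coins_for(6)=1+6=7) = 5
coins_for(20) = min(1+coins_for(19)=1+5=6, 1+coins_for(12)=1+5=6, 1+coins_for(7)=1+7=8) = 6
coins_for(21) = min(1+coins_for(20)=1+6=7, 1+coins_for(13)=1+1=2, 1+coins_for(8)=1+1=2) = 2
coins_for(22) = min(1+coins_for(21)=1+2=3, 1+coins_for(14)=1+2=3, 1+coins_for(9)=1+2=3) = 3
coins_for(23) = min(1+coins_for(22)=1+3=4, 1+coins_for(15)=1+3=4, 1+coins_for(10)=1+3=4) = 4
coins_for(24) = min(1+coins_for(23)=1+4=5, 1+coins_for(16)=1+2=3, 1+coins_for(11)=1+4=5) = 3
coins_for(25) = min(1+coins_for(24)=1+3=4, 1+coins_for(17)=1+3=4, 1+coins_for(12)=1+5=6) = 4
coins_for(26) = min(1+coins_for(25)=1+4=5, 1+coins_for(18)=1+4=5, 1+coins_for(13)=1+1=2) = 2
coins_for(27) = min(1+coins_for(26)=1+2=3, 1+coins_for(19)=1+5=6, 1+coins_for(14)=1+2=3) = 3
coins_for(28) = min(1+coins_for(27)=1+3=4, 1+coins_for(20)=1+6=7, 1+coins_for(15)=1+3=4) = 4

4


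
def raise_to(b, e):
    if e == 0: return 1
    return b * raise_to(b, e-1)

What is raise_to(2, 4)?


raise_to(2, 4)
= 2 * raise_to(2, 3)
= 2 * 2 * raise_to(2, 2)
= 2 * 2 * 2 * raise_to(2, 1)
= 2 * 2 * 2 * 2 * raise_to(2, 0)
= 2 * 2 * 2 * 2 * 1
= 16

16


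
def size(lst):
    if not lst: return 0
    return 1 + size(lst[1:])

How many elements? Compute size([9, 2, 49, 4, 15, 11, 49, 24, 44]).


size([9, 2, 49, 4, 15, 11, 49, 24, 44]) = 1 + size([2, 49, 4, 15, 11, 49, 24, 44])
size([2, 49, 4, 15, 11, 49, 24, 44]) = 1 + size([49, 4, 15, 11, 49, 24, 44])
size([49, 4, 15, 11, 49, 24, 44]) = 1 + size([4, 15, 11, 49, 24, 44])
size([4, 15, 11, 49, 24, 44]) = 1 + size([15, 11, 49, 24, 44])
size([15, 11, 49, 24, 44]) = 1 + size([11, 49, 24, 44])
size([11, 49, 24, 44]) = 1 + size([49, 24, 44])
size([49, 24, 44]) = 1 + size([24, 44])
size([24, 44]) = 1 + size([44])
size([44]) = 1 + size([])
size([]) = 0  (base case)
Unwinding: 1 + 1 + 1 + 1 + 1 + 1 + 1 + 1 + 1 + 0 = 9

9


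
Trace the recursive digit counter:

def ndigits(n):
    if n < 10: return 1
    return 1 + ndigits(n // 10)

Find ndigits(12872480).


ndigits(12872480) = 1 + ndigits(1287248)
ndigits(1287248) = 1 + ndigits(128724)
ndigits(128724) = 1 + ndigits(12872)
ndigits(12872) = 1 + ndigits(1287)
ndigits(1287) = 1 + ndigits(128)
ndigits(128) = 1 + ndigits(12)
ndigits(12) = 1 + ndigits(1)
ndigits(1) = 1  (base case: 1 < 10)
Unwinding: 1 + 1 + 1 + 1 + 1 + 1 + 1 + 1 = 8

8


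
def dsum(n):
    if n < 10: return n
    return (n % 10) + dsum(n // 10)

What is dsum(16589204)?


dsum(16589204) = 4 + dsum(1658920)
dsum(1658920) = 0 + dsum(165892)
dsum(165892) = 2 + dsum(16589)
dsum(16589) = 9 + dsum(1658)
dsum(1658) = 8 + dsum(165)
dsum(165) = 5 + dsum(16)
dsum(16) = 6 + dsum(1)
dsum(1) = 1  (base case)
Total: 4 + 0 + 2 + 9 + 8 + 5 + 6 + 1 = 35

35


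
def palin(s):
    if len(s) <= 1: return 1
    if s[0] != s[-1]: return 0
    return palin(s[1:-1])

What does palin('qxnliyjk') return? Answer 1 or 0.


palin('qxnliyjk'): s[0]='q' != s[-1]='k' -> return 0
Result: 0 (not a palindrome)

0


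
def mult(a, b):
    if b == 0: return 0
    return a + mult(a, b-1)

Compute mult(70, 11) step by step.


mult(70, 11) = 70 + mult(70, 10)
mult(70, 10) = 70 + mult(70, 9)
mult(70, 9) = 70 + mult(70, 8)
mult(70, 8) = 70 + mult(70, 7)
mult(70, 7) = 70 + mult(70, 6)
mult(70, 6) = 70 + mult(70, 5)
mult(70, 5) = 70 + mult(70, 4)
mult(70, 4) = 70 + mult(70, 3)
mult(70, 3) = 70 + mult(70, 2)
mult(70, 2) = 70 + mult(70, 1)
mult(70, 1) = 70 + mult(70, 0)
mult(70, 0) = 0  (base case)
Total: 70 + 70 + 70 + 70 + 70 + 70 + 70 + 70 + 70 + 70 + 70 + 0 = 770

770


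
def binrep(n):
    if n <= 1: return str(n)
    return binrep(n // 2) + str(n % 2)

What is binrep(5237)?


binrep(5237) = binrep(2618) + '1'
binrep(2618) = binrep(1309) + '0'
binrep(1309) = binrep(654) + '1'
binrep(654) = binrep(327) + '0'
binrep(327) = binrep(163) + '1'
binrep(163) = binrep(81) + '1'
binrep(81) = binrep(40) + '1'
binrep(40) = binrep(20) + '0'
binrep(20) = binrep(10) + '0'
binrep(10) = binrep(5) + '0'
binrep(5) = binrep(2) + '1'
binrep(2) = binrep(1) + '0'
binrep(1) = '1'  (base case)
Concatenating: '1' + '0' + '1' + '0' + '0' + '0' + '1' + '1' + '1' + '0' + '1' + '0' + '1' = '1010001110101'

1010001110101


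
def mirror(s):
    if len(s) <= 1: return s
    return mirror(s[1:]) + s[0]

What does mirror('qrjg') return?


mirror('qrjg') = mirror('rjg') + 'q'
mirror('rjg') = mirror('jg') + 'r'
mirror('jg') = mirror('g') + 'j'
mirror('g') = 'g'  (base case)
Concatenating: 'g' + 'j' + 'r' + 'q' = 'gjrq'

gjrq


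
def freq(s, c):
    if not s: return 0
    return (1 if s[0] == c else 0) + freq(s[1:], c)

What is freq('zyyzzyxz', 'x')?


s[0]='z' != 'x' -> 0
s[0]='y' != 'x' -> 0
s[0]='y' != 'x' -> 0
s[0]='z' != 'x' -> 0
s[0]='z' != 'x' -> 0
s[0]='y' != 'x' -> 0
s[0]='x' == 'x' -> 1
s[0]='z' != 'x' -> 0
Sum: 0 + 0 + 0 + 0 + 0 + 0 + 1 + 0 = 1

1


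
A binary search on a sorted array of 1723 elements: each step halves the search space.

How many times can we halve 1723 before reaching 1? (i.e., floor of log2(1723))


1723 / 2 = 861
861 / 2 = 430
430 / 2 = 215
215 / 2 = 107
107 / 2 = 53
53 / 2 = 26
26 / 2 = 13
13 / 2 = 6
6 / 2 = 3
3 / 2 = 1
Reached 1 after 10 halvings

10


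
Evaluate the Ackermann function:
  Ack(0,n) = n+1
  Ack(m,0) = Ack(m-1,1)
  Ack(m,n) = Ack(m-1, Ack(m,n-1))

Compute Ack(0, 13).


Ack(0, 13) = 14
Result: Ack(0, 13) = 14

14


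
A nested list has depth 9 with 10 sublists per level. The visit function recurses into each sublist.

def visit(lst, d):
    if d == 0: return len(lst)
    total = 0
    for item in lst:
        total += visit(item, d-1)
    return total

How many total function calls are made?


At depth 0 (root): 1 call
At depth 1: each of 1 parents calls visit on 10 children = 10 calls
At depth 2: each of 10 parents calls visit on 10 children = 100 calls
At depth 3: each of 100 parents calls visit on 10 children = 1000 calls
At depth 4: each of 1000 parents calls visit on 10 children = 10000 calls
At depth 5: each of 10000 parents calls visit on 10 children = 100000 calls
At depth 6: each of 100000 parents calls visit on 10 children = 1000000 calls
At depth 7: each of 1000000 parents calls visit on 10 children = 10000000 calls
At depth 8: each of 10000000 parents calls visit on 10 children = 100000000 calls
At depth 9: each of 100000000 parents calls visit on 10 children = 1000000000 calls
Total: 1 + 10 + 100 + 1000 + 10000 + 100000 + 1000000 + 10000000 + 100000000 + 1000000000 = 1111111111

1111111111


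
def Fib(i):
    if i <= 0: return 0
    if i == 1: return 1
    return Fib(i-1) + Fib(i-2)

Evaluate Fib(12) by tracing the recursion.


Computing Fib(12) bottom-up:
Fib(0) = 0
Fib(1) = 1
Fib(2) = Fib(1) + Fib(0) = 1 + 0 = 1
Fib(3) = Fib(2) + Fib(1) = 1 + 1 = 2
Fib(4) = Fib(3) + Fib(2) = 2 + 1 = 3
Fib(5) = Fib(4) + Fib(3) = 3 + 2 = 5
Fib(6) = Fib(5) + Fib(4) = 5 + 3 = 8
Fib(7) = Fib(6) + Fib(5) = 8 + 5 = 13
Fib(8) = Fib(7) + Fib(6) = 13 + 8 = 21
Fib(9) = Fib(8) + Fib(7) = 21 + 13 = 34
Fib(10) = Fib(9) + Fib(8) = 34 + 21 = 55
Fib(11) = Fib(10) + Fib(9) = 55 + 34 = 89
Fib(12) = Fib(11) + Fib(10) = 89 + 55 = 144

144


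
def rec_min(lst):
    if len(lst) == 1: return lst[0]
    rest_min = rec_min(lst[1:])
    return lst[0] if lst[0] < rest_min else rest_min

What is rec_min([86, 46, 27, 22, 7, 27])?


rec_min([86, 46, 27, 22, 7, 27]): compare 86 with rec_min([46, 27, 22, 7, 27])
rec_min([46, 27, 22, 7, 27]): compare 46 with rec_min([27, 22, 7, 27])
rec_min([27, 22, 7, 27]): compare 27 with rec_min([22, 7, 27])
rec_min([22, 7, 27]): compare 22 with rec_min([7, 27])
rec_min([7, 27]): compare 7 with rec_min([27])
rec_min([27]) = 27  (base case)
Compare 7 with 27 -> 7
Compare 22 with 7 -> 7
Compare 27 with 7 -> 7
Compare 46 with 7 -> 7
Compare 86 with 7 -> 7

7


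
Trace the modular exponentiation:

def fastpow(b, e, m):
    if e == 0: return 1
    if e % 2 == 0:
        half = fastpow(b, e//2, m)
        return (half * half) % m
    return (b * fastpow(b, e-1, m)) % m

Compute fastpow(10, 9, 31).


fastpow(10, 9, 31): e is odd, compute fastpow(10, 8, 31)
  fastpow(10, 8, 31): e is even, compute fastpow(10, 4, 31)
    fastpow(10, 4, 31): e is even, compute fastpow(10, 2, 31)
      fastpow(10, 2, 31): e is even, compute fastpow(10, 1, 31)
        fastpow(10, 1, 31): e is odd, compute fastpow(10, 0, 31)
          fastpow(10, 0, 31) = 1
        (10 * 1) % 31 = 10
      half=10, (10*10) % 31 = 7
    half=7, (7*7) % 31 = 18
  half=18, (18*18) % 31 = 14
(10 * 14) % 31 = 16

16


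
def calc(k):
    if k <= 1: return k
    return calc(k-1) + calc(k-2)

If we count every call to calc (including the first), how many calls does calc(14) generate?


Let C(n) = total calls for calc(n)
C(0) = 1, C(1) = 1
C(2) = 1 + C(1) + C(0) = 1 + 1 + 1 = 3
C(3) = 1 + C(2) + C(1) = 1 + 3 + 1 = 5
C(4) = 1 + C(3) + C(2) = 1 + 5 + 3 = 9
C(5) = 1 + C(4) + C(3) = 1 + 9 + 5 = 15
C(6) = 1 + C(5) + C(4) = 1 + 15 + 9 = 25
C(7) = 1 + C(6) + C(5) = 1 + 25 + 15 = 41
C(8) = 1 + C(7) + C(6) = 1 + 41 + 25 = 67
C(9) = 1 + C(8) + C(7) = 1 + 67 + 41 = 109
C(10) = 1 + C(9) + C(8) = 1 + 109 + 67 = 177
C(11) = 1 + C(10) + C(9) = 1 + 177 + 109 = 287
C(12) = 1 + C(11) + C(10) = 1 + 287 + 177 = 465
C(13) = 1 + C(12) + C(11) = 1 + 465 + 287 = 753
C(14) = 1 + C(13) + C(12) = 1 + 753 + 465 = 1219

1219


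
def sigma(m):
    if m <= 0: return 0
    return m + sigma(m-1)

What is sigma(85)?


sigma(85)
= 85 + 84 + 83 + 82 + 81 + 80 + 79 + 78 + 77 + 76 + 75 + 74 + 73 + 72 + 71 + 70 + 69 + 68 + 67 + 66 + 65 + 64 + 63 + 62 + 61 + 60 + 59 + 58 + 57 + 56 + 55 + 54 + 53 + 52 + 51 + 50 + 49 + 48 + 47 + 46 + 45 + 44 + 43 + 42 + 41 + 40 + 39 + 38 + 37 + 36 + 35 + 34 + 33 + 32 + 31 + 30 + 29 + 28 + 27 + 26 + 25 + 24 + 23 + 22 + 21 + 20 + 19 + 18 + 17 + 16 + 15 + 14 + 13 + 12 + 11 + 10 + 9 + 8 + 7 + 6 + 5 + 4 + 3 + 2 + 1 + sigma(0)
= 85 + 84 + 83 + 82 + 81 + 80 + 79 + 78 + 77 + 76 + 75 + 74 + 73 + 72 + 71 + 70 + 69 + 68 + 67 + 66 + 65 + 64 + 63 + 62 + 61 + 60 + 59 + 58 + 57 + 56 + 55 + 54 + 53 + 52 + 51 + 50 + 49 + 48 + 47 + 46 + 45 + 44 + 43 + 42 + 41 + 40 + 39 + 38 + 37 + 36 + 35 + 34 + 33 + 32 + 31 + 30 + 29 + 28 + 27 + 26 + 25 + 24 + 23 + 22 + 21 + 20 + 19 + 18 + 17 + 16 + 15 + 14 + 13 + 12 + 11 + 10 + 9 + 8 + 7 + 6 + 5 + 4 + 3 + 2 + 1 + 0
= 3655

3655
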